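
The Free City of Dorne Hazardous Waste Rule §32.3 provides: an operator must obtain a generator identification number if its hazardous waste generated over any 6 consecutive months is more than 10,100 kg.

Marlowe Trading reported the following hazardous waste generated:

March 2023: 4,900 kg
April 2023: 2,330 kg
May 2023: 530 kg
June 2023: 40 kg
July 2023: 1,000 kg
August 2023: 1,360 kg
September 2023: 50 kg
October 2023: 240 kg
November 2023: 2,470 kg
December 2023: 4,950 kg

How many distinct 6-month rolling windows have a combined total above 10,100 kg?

1

March 2023–August 2023: 4,900 kg + 2,330 kg + 530 kg + 40 kg + 1,000 kg + 1,360 kg = 10,160 kg (over)
April 2023–September 2023: 2,330 kg + 530 kg + 40 kg + 1,000 kg + 1,360 kg + 50 kg = 5,310 kg (under)
May 2023–October 2023: 530 kg + 40 kg + 1,000 kg + 1,360 kg + 50 kg + 240 kg = 3,220 kg (under)
June 2023–November 2023: 40 kg + 1,000 kg + 1,360 kg + 50 kg + 240 kg + 2,470 kg = 5,160 kg (under)
July 2023–December 2023: 1,000 kg + 1,360 kg + 50 kg + 240 kg + 2,470 kg + 4,950 kg = 10,070 kg (under)
1 window exceeds the threshold.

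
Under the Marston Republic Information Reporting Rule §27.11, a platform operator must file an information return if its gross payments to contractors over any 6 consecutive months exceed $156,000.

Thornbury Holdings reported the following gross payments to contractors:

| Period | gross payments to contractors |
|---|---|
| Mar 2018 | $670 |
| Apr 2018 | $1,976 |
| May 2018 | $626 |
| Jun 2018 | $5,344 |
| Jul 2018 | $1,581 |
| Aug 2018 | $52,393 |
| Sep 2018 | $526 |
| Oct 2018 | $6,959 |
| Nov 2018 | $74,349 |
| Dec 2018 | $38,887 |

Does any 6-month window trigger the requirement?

Yes

Mar 2018–Aug 2018: $670 + $1,976 + $626 + $5,344 + $1,581 + $52,393 = $62,590 (under)
Apr 2018–Sep 2018: $1,976 + $626 + $5,344 + $1,581 + $52,393 + $526 = $62,446 (under)
May 2018–Oct 2018: $626 + $5,344 + $1,581 + $52,393 + $526 + $6,959 = $67,429 (under)
Jun 2018–Nov 2018: $5,344 + $1,581 + $52,393 + $526 + $6,959 + $74,349 = $141,152 (under)
Jul 2018–Dec 2018: $1,581 + $52,393 + $526 + $6,959 + $74,349 + $38,887 = $174,695 (over)
At least one window exceeds $156,000.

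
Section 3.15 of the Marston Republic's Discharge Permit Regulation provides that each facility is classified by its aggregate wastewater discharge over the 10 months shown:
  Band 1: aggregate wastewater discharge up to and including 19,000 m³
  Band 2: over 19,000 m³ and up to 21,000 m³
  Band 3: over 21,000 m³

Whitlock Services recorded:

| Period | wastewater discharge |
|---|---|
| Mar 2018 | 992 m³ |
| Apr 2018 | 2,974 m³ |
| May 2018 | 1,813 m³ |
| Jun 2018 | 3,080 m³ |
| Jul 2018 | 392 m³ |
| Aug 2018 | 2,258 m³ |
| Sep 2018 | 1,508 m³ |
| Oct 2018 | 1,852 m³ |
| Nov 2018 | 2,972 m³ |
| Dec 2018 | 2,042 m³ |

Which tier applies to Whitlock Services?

Aggregate wastewater discharge: 992 m³ + 2,974 m³ + 1,813 m³ + 3,080 m³ + 392 m³ + 2,258 m³ + 1,508 m³ + 1,852 m³ + 2,972 m³ + 2,042 m³ = 19,883 m³.
19,000 m³ < 19,883 m³ ≤ 21,000 m³, so Band 2 applies.

Band 2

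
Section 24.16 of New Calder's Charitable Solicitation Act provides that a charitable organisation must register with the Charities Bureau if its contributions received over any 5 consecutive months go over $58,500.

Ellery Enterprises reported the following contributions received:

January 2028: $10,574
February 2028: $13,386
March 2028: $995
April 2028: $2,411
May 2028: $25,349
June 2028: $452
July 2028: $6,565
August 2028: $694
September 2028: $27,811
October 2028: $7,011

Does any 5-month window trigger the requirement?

January 2028–May 2028: $10,574 + $13,386 + $995 + $2,411 + $25,349 = $52,715 (under)
February 2028–June 2028: $13,386 + $995 + $2,411 + $25,349 + $452 = $42,593 (under)
March 2028–July 2028: $995 + $2,411 + $25,349 + $452 + $6,565 = $35,772 (under)
April 2028–August 2028: $2,411 + $25,349 + $452 + $6,565 + $694 = $35,471 (under)
May 2028–September 2028: $25,349 + $452 + $6,565 + $694 + $27,811 = $60,871 (over)
June 2028–October 2028: $452 + $6,565 + $694 + $27,811 + $7,011 = $42,533 (under)
At least one window exceeds $58,500.

Yes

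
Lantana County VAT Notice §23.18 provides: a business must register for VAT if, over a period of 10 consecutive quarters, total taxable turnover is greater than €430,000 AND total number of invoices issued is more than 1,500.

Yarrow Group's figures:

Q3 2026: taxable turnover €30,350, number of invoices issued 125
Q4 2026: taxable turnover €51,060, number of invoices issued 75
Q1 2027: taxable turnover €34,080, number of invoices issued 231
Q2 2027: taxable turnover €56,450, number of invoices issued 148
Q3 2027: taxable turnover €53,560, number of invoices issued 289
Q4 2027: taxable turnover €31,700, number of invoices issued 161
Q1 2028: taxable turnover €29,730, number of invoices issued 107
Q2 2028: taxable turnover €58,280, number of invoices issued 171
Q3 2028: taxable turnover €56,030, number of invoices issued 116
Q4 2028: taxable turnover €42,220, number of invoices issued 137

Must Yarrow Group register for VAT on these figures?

Yes

Total taxable turnover: €30,350 + €51,060 + €34,080 + €56,450 + €53,560 + €31,700 + €29,730 + €58,280 + €56,030 + €42,220 = €443,460 (> €430,000).
Total number of invoices issued: 125 + 75 + 231 + 148 + 289 + 161 + 107 + 171 + 116 + 137 = 1,560 (> 1,500).
The test is 'and': both thresholds are exceeded.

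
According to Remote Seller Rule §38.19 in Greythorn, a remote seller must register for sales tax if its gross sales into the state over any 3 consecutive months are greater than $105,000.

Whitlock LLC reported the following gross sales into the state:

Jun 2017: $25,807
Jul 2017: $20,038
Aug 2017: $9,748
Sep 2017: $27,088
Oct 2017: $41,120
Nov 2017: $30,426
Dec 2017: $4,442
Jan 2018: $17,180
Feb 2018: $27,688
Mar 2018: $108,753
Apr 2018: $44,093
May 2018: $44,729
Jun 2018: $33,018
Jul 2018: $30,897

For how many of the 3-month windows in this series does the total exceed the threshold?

Jun 2017–Aug 2017: $25,807 + $20,038 + $9,748 = $55,593 (under)
Jul 2017–Sep 2017: $20,038 + $9,748 + $27,088 = $56,874 (under)
Aug 2017–Oct 2017: $9,748 + $27,088 + $41,120 = $77,956 (under)
Sep 2017–Nov 2017: $27,088 + $41,120 + $30,426 = $98,634 (under)
Oct 2017–Dec 2017: $41,120 + $30,426 + $4,442 = $75,988 (under)
Nov 2017–Jan 2018: $30,426 + $4,442 + $17,180 = $52,048 (under)
Dec 2017–Feb 2018: $4,442 + $17,180 + $27,688 = $49,310 (under)
Jan 2018–Mar 2018: $17,180 + $27,688 + $108,753 = $153,621 (over)
Feb 2018–Apr 2018: $27,688 + $108,753 + $44,093 = $180,534 (over)
Mar 2018–May 2018: $108,753 + $44,093 + $44,729 = $197,575 (over)
Apr 2018–Jun 2018: $44,093 + $44,729 + $33,018 = $121,840 (over)
May 2018–Jul 2018: $44,729 + $33,018 + $30,897 = $108,644 (over)
5 windows exceed the threshold.

5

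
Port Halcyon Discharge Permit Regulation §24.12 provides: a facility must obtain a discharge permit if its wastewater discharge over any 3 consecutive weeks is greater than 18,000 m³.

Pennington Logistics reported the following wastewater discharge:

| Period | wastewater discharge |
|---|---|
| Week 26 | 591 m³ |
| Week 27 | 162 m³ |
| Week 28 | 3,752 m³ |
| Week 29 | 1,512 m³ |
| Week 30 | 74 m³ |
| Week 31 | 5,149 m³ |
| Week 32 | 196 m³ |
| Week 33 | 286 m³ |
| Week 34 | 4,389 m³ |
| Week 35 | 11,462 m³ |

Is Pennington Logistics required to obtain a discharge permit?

No

Week 26–Week 28: 591 m³ + 162 m³ + 3,752 m³ = 4,505 m³ (under)
Week 27–Week 29: 162 m³ + 3,752 m³ + 1,512 m³ = 5,426 m³ (under)
Week 28–Week 30: 3,752 m³ + 1,512 m³ + 74 m³ = 5,338 m³ (under)
Week 29–Week 31: 1,512 m³ + 74 m³ + 5,149 m³ = 6,735 m³ (under)
Week 30–Week 32: 74 m³ + 5,149 m³ + 196 m³ = 5,419 m³ (under)
Week 31–Week 33: 5,149 m³ + 196 m³ + 286 m³ = 5,631 m³ (under)
Week 32–Week 34: 196 m³ + 286 m³ + 4,389 m³ = 4,871 m³ (under)
Week 33–Week 35: 286 m³ + 4,389 m³ + 11,462 m³ = 16,137 m³ (under)
No window exceeds 18,000 m³.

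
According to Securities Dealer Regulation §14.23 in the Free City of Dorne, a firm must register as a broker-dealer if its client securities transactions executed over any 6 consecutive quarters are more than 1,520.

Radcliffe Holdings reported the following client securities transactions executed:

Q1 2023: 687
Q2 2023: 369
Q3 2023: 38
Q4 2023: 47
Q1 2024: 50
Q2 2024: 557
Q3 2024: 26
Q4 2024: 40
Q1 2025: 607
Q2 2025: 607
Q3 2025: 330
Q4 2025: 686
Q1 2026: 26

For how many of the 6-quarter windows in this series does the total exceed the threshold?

Q1 2023–Q2 2024: 687 + 369 + 38 + 47 + 50 + 557 = 1,748 (over)
Q2 2023–Q3 2024: 369 + 38 + 47 + 50 + 557 + 26 = 1,087 (under)
Q3 2023–Q4 2024: 38 + 47 + 50 + 557 + 26 + 40 = 758 (under)
Q4 2023–Q1 2025: 47 + 50 + 557 + 26 + 40 + 607 = 1,327 (under)
Q1 2024–Q2 2025: 50 + 557 + 26 + 40 + 607 + 607 = 1,887 (over)
Q2 2024–Q3 2025: 557 + 26 + 40 + 607 + 607 + 330 = 2,167 (over)
Q3 2024–Q4 2025: 26 + 40 + 607 + 607 + 330 + 686 = 2,296 (over)
Q4 2024–Q1 2026: 40 + 607 + 607 + 330 + 686 + 26 = 2,296 (over)
5 windows exceed the threshold.

5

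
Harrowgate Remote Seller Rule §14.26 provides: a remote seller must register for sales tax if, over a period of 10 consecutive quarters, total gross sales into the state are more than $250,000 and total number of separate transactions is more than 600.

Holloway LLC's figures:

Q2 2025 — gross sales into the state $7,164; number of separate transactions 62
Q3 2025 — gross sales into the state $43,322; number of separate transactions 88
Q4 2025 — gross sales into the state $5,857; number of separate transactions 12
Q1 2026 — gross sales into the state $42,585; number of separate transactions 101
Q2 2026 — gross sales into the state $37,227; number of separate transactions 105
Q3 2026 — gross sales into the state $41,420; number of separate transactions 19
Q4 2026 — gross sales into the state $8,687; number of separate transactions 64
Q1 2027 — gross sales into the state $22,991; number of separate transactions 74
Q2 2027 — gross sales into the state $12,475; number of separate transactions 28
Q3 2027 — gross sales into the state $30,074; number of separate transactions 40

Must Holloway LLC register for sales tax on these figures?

No

Total gross sales into the state: $7,164 + $43,322 + $5,857 + $42,585 + $37,227 + $41,420 + $8,687 + $22,991 + $12,475 + $30,074 = $251,802 (> $250,000).
Total number of separate transactions: 62 + 88 + 12 + 101 + 105 + 19 + 64 + 74 + 28 + 40 = 593 (≤ 600).
The test is 'and': the rule requires both, and at least one is not exceeded.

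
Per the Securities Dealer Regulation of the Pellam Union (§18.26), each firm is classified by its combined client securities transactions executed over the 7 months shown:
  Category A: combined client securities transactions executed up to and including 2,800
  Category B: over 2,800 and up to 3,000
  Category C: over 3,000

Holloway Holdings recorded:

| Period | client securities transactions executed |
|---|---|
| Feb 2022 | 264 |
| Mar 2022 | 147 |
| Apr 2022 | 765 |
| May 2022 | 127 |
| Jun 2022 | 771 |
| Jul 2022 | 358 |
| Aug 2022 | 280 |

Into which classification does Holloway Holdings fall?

Combined client securities transactions executed: 264 + 147 + 765 + 127 + 771 + 358 + 280 = 2,712.
2,712 ≤ 2,800, so Category A applies.

Category A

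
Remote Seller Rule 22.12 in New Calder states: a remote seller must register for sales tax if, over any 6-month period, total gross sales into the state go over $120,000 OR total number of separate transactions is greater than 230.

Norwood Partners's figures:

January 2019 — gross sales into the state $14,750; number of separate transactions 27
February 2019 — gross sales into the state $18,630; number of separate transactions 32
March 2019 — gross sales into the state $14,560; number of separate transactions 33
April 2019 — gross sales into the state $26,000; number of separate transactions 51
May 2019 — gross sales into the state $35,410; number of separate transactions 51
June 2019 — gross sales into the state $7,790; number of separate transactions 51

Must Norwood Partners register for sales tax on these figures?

Total gross sales into the state: $14,750 + $18,630 + $14,560 + $26,000 + $35,410 + $7,790 = $117,140 (≤ $120,000).
Total number of separate transactions: 27 + 32 + 33 + 51 + 51 + 51 = 245 (> 230).
The test is 'or': at least one threshold is exceeded.

Yes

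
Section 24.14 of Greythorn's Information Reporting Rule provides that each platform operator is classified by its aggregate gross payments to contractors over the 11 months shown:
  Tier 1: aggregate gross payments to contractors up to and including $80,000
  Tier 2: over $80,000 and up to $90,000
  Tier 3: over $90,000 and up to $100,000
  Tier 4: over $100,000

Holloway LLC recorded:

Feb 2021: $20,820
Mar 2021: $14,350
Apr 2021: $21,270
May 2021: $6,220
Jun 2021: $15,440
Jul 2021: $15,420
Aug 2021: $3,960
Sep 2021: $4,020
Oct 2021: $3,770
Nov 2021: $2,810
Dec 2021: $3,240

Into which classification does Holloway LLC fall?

Tier 4

Aggregate gross payments to contractors: $20,820 + $14,350 + $21,270 + $6,220 + $15,440 + $15,420 + $3,960 + $4,020 + $3,770 + $2,810 + $3,240 = $111,320.
$111,320 > $100,000, so Tier 4 applies.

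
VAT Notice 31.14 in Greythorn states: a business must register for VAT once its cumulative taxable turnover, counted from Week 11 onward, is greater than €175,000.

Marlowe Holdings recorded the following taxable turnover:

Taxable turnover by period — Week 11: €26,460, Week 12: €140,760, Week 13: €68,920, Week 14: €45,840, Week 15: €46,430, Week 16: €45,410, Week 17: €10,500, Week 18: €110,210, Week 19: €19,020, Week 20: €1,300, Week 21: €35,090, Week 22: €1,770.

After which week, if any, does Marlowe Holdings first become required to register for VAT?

Through Week 11: €26,460
Through Week 12: €167,220
Through Week 13: €236,140 ← exceeds threshold

Week 13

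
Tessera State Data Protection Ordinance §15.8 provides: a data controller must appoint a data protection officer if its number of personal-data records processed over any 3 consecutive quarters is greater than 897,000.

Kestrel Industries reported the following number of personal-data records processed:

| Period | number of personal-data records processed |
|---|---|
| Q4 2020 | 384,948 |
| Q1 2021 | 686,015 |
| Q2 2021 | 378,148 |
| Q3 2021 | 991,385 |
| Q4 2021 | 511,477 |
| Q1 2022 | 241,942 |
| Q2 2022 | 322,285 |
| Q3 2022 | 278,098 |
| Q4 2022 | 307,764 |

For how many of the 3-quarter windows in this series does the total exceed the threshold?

6

Q4 2020–Q2 2021: 384,948 + 686,015 + 378,148 = 1,449,111 (over)
Q1 2021–Q3 2021: 686,015 + 378,148 + 991,385 = 2,055,548 (over)
Q2 2021–Q4 2021: 378,148 + 991,385 + 511,477 = 1,881,010 (over)
Q3 2021–Q1 2022: 991,385 + 511,477 + 241,942 = 1,744,804 (over)
Q4 2021–Q2 2022: 511,477 + 241,942 + 322,285 = 1,075,704 (over)
Q1 2022–Q3 2022: 241,942 + 322,285 + 278,098 = 842,325 (under)
Q2 2022–Q4 2022: 322,285 + 278,098 + 307,764 = 908,147 (over)
6 windows exceed the threshold.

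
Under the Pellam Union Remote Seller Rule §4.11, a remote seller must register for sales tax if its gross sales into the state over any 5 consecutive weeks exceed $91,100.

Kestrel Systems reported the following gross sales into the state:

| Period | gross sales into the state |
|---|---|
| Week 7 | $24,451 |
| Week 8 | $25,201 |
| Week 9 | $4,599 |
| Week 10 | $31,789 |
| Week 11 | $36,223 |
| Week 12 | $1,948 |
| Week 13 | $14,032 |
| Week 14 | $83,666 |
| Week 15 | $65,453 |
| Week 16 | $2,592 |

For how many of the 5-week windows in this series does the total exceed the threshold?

Week 7–Week 11: $24,451 + $25,201 + $4,599 + $31,789 + $36,223 = $122,263 (over)
Week 8–Week 12: $25,201 + $4,599 + $31,789 + $36,223 + $1,948 = $99,760 (over)
Week 9–Week 13: $4,599 + $31,789 + $36,223 + $1,948 + $14,032 = $88,591 (under)
Week 10–Week 14: $31,789 + $36,223 + $1,948 + $14,032 + $83,666 = $167,658 (over)
Week 11–Week 15: $36,223 + $1,948 + $14,032 + $83,666 + $65,453 = $201,322 (over)
Week 12–Week 16: $1,948 + $14,032 + $83,666 + $65,453 + $2,592 = $167,691 (over)
5 windows exceed the threshold.

5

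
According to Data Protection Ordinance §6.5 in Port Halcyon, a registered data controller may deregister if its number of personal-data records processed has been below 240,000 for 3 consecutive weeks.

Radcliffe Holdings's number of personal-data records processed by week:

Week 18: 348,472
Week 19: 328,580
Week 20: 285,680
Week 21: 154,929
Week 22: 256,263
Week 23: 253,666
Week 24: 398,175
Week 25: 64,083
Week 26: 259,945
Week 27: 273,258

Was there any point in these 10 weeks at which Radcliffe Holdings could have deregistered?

Weeks below 240,000: Week 21, Week 25.
Longest run of consecutive weeks below the threshold: 1.
1 < 3, so Radcliffe Holdings never became eligible.

No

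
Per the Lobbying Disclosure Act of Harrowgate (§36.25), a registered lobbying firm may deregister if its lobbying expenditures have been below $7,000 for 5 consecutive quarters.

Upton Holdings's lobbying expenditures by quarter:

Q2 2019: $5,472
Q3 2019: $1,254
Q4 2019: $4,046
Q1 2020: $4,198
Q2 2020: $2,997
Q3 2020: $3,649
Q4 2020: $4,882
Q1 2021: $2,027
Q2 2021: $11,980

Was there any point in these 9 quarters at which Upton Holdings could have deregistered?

Quarters below $7,000: Q2 2019, Q3 2019, Q4 2019, Q1 2020, Q2 2020, Q3 2020, Q4 2020, Q1 2021.
Longest run of consecutive quarters below the threshold: 8.
8 ≥ 5, so Upton Holdings became eligible.

Yes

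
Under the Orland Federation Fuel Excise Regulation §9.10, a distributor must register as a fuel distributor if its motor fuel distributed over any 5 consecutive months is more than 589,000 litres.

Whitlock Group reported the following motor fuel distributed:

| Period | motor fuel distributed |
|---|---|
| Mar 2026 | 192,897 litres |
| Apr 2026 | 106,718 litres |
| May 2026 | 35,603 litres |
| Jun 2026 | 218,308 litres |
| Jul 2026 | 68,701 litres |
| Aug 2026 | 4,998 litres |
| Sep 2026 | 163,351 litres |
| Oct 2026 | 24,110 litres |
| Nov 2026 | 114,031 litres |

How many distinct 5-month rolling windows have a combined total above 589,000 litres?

Mar 2026–Jul 2026: 192,897 litres + 106,718 litres + 35,603 litres + 218,308 litres + 68,701 litres = 622,227 litres (over)
Apr 2026–Aug 2026: 106,718 litres + 35,603 litres + 218,308 litres + 68,701 litres + 4,998 litres = 434,328 litres (under)
May 2026–Sep 2026: 35,603 litres + 218,308 litres + 68,701 litres + 4,998 litres + 163,351 litres = 490,961 litres (under)
Jun 2026–Oct 2026: 218,308 litres + 68,701 litres + 4,998 litres + 163,351 litres + 24,110 litres = 479,468 litres (under)
Jul 2026–Nov 2026: 68,701 litres + 4,998 litres + 163,351 litres + 24,110 litres + 114,031 litres = 375,191 litres (under)
1 window exceeds the threshold.

1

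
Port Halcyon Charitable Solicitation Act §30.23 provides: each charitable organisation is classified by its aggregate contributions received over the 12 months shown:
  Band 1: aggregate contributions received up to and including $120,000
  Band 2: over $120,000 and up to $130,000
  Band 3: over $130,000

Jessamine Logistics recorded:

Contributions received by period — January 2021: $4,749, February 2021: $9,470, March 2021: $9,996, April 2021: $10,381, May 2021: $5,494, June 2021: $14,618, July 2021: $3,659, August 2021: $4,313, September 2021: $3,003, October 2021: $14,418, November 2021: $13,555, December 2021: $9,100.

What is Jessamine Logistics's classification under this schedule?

Aggregate contributions received: $4,749 + $9,470 + $9,996 + $10,381 + $5,494 + $14,618 + $3,659 + $4,313 + $3,003 + $14,418 + $13,555 + $9,100 = $102,756.
$102,756 ≤ $120,000, so Band 1 applies.

Band 1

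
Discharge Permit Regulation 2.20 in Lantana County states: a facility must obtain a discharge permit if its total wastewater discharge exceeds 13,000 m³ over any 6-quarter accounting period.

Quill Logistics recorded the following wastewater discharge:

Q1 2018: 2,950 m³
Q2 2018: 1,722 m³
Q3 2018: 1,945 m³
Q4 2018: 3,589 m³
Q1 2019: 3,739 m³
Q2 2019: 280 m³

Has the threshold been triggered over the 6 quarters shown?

Yes

Total wastewater discharge: 2,950 m³ + 1,722 m³ + 1,945 m³ + 3,589 m³ + 3,739 m³ + 280 m³ = 14,225 m³.
14,225 m³ > 13,000 m³, so the threshold is exceeded.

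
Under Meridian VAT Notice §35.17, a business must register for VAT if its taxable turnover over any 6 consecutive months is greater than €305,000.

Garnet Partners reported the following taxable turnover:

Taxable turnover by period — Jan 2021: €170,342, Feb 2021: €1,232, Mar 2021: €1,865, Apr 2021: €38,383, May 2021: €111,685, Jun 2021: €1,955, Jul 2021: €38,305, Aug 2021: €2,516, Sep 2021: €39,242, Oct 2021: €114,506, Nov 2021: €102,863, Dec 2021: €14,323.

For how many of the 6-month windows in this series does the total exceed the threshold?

3

Jan 2021–Jun 2021: €170,342 + €1,232 + €1,865 + €38,383 + €111,685 + €1,955 = €325,462 (over)
Feb 2021–Jul 2021: €1,232 + €1,865 + €38,383 + €111,685 + €1,955 + €38,305 = €193,425 (under)
Mar 2021–Aug 2021: €1,865 + €38,383 + €111,685 + €1,955 + €38,305 + €2,516 = €194,709 (under)
Apr 2021–Sep 2021: €38,383 + €111,685 + €1,955 + €38,305 + €2,516 + €39,242 = €232,086 (under)
May 2021–Oct 2021: €111,685 + €1,955 + €38,305 + €2,516 + €39,242 + €114,506 = €308,209 (over)
Jun 2021–Nov 2021: €1,955 + €38,305 + €2,516 + €39,242 + €114,506 + €102,863 = €299,387 (under)
Jul 2021–Dec 2021: €38,305 + €2,516 + €39,242 + €114,506 + €102,863 + €14,323 = €311,755 (over)
3 windows exceed the threshold.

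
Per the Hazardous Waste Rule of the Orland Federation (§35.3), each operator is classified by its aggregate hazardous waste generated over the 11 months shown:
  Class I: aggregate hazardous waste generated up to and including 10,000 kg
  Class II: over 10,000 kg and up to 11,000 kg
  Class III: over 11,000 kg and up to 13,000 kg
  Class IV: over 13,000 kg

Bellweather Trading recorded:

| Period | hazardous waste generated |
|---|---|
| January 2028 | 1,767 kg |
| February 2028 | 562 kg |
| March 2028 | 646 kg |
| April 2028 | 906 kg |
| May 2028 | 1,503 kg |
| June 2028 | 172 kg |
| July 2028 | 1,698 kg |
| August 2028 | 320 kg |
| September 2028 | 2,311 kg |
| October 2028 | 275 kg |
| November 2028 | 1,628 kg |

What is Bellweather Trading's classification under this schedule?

Class III

Aggregate hazardous waste generated: 1,767 kg + 562 kg + 646 kg + 906 kg + 1,503 kg + 172 kg + 1,698 kg + 320 kg + 2,311 kg + 275 kg + 1,628 kg = 11,788 kg.
11,000 kg < 11,788 kg ≤ 13,000 kg, so Class III applies.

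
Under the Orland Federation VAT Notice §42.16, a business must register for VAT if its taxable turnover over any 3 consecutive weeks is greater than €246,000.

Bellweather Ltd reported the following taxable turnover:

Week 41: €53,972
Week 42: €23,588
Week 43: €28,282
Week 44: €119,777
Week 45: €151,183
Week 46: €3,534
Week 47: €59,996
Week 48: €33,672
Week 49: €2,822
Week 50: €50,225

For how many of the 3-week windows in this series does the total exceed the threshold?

Week 41–Week 43: €53,972 + €23,588 + €28,282 = €105,842 (under)
Week 42–Week 44: €23,588 + €28,282 + €119,777 = €171,647 (under)
Week 43–Week 45: €28,282 + €119,777 + €151,183 = €299,242 (over)
Week 44–Week 46: €119,777 + €151,183 + €3,534 = €274,494 (over)
Week 45–Week 47: €151,183 + €3,534 + €59,996 = €214,713 (under)
Week 46–Week 48: €3,534 + €59,996 + €33,672 = €97,202 (under)
Week 47–Week 49: €59,996 + €33,672 + €2,822 = €96,490 (under)
Week 48–Week 50: €33,672 + €2,822 + €50,225 = €86,719 (under)
2 windows exceed the threshold.

2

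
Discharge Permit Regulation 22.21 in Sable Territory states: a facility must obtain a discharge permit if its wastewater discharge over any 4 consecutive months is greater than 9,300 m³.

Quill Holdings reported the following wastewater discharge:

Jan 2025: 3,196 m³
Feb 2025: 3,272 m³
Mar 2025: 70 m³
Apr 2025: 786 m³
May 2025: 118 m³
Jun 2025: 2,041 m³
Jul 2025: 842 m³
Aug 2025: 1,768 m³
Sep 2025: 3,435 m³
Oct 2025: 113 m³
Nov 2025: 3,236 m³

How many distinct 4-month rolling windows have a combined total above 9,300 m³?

0

Jan 2025–Apr 2025: 3,196 m³ + 3,272 m³ + 70 m³ + 786 m³ = 7,324 m³ (under)
Feb 2025–May 2025: 3,272 m³ + 70 m³ + 786 m³ + 118 m³ = 4,246 m³ (under)
Mar 2025–Jun 2025: 70 m³ + 786 m³ + 118 m³ + 2,041 m³ = 3,015 m³ (under)
Apr 2025–Jul 2025: 786 m³ + 118 m³ + 2,041 m³ + 842 m³ = 3,787 m³ (under)
May 2025–Aug 2025: 118 m³ + 2,041 m³ + 842 m³ + 1,768 m³ = 4,769 m³ (under)
Jun 2025–Sep 2025: 2,041 m³ + 842 m³ + 1,768 m³ + 3,435 m³ = 8,086 m³ (under)
Jul 2025–Oct 2025: 842 m³ + 1,768 m³ + 3,435 m³ + 113 m³ = 6,158 m³ (under)
Aug 2025–Nov 2025: 1,768 m³ + 3,435 m³ + 113 m³ + 3,236 m³ = 8,552 m³ (under)
0 windows exceed the threshold.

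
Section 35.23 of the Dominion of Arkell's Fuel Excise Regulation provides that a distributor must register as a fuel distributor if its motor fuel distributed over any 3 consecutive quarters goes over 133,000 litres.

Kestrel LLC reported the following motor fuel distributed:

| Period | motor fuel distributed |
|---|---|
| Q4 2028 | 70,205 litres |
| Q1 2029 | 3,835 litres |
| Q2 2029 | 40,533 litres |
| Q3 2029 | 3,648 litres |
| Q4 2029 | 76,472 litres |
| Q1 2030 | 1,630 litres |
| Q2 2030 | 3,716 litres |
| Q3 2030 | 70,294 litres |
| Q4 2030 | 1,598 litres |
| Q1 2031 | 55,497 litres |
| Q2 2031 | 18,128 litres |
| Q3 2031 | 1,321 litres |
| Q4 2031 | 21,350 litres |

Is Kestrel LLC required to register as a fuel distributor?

Q4 2028–Q2 2029: 70,205 litres + 3,835 litres + 40,533 litres = 114,573 litres (under)
Q1 2029–Q3 2029: 3,835 litres + 40,533 litres + 3,648 litres = 48,016 litres (under)
Q2 2029–Q4 2029: 40,533 litres + 3,648 litres + 76,472 litres = 120,653 litres (under)
Q3 2029–Q1 2030: 3,648 litres + 76,472 litres + 1,630 litres = 81,750 litres (under)
Q4 2029–Q2 2030: 76,472 litres + 1,630 litres + 3,716 litres = 81,818 litres (under)
Q1 2030–Q3 2030: 1,630 litres + 3,716 litres + 70,294 litres = 75,640 litres (under)
Q2 2030–Q4 2030: 3,716 litres + 70,294 litres + 1,598 litres = 75,608 litres (under)
Q3 2030–Q1 2031: 70,294 litres + 1,598 litres + 55,497 litres = 127,389 litres (under)
Q4 2030–Q2 2031: 1,598 litres + 55,497 litres + 18,128 litres = 75,223 litres (under)
Q1 2031–Q3 2031: 55,497 litres + 18,128 litres + 1,321 litres = 74,946 litres (under)
Q2 2031–Q4 2031: 18,128 litres + 1,321 litres + 21,350 litres = 40,799 litres (under)
No window exceeds 133,000 litres.

No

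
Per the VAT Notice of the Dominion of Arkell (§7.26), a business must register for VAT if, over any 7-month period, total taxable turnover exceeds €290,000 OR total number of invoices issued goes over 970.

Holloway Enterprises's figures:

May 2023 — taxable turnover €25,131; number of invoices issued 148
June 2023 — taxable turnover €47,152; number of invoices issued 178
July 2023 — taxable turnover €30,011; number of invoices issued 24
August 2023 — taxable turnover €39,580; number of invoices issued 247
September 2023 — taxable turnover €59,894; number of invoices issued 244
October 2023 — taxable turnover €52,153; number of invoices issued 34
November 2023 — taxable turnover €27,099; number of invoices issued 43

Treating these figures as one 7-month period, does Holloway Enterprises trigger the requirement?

No

Total taxable turnover: €25,131 + €47,152 + €30,011 + €39,580 + €59,894 + €52,153 + €27,099 = €281,020 (≤ €290,000).
Total number of invoices issued: 148 + 178 + 24 + 247 + 244 + 34 + 43 = 918 (≤ 970).
The test is 'or': neither threshold is exceeded.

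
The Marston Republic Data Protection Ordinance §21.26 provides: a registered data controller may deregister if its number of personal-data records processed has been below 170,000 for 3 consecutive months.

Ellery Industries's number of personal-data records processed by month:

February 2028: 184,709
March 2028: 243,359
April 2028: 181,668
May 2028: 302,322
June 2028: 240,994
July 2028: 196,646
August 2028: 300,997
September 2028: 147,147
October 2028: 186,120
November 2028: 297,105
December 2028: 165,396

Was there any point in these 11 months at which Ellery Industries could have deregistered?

Months below 170,000: September 2028, December 2028.
Longest run of consecutive months below the threshold: 1.
1 < 3, so Ellery Industries never became eligible.

No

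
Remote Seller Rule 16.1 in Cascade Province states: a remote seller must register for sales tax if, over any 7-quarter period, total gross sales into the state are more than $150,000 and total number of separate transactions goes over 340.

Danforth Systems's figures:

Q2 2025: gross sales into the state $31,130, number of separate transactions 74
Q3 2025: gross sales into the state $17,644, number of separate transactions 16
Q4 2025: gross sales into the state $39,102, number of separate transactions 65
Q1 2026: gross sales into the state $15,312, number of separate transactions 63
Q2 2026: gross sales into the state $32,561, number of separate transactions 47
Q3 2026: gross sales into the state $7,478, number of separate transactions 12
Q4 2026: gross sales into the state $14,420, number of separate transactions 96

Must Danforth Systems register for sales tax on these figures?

Yes

Total gross sales into the state: $31,130 + $17,644 + $39,102 + $15,312 + $32,561 + $7,478 + $14,420 = $157,647 (> $150,000).
Total number of separate transactions: 74 + 16 + 65 + 63 + 47 + 12 + 96 = 373 (> 340).
The test is 'and': both thresholds are exceeded.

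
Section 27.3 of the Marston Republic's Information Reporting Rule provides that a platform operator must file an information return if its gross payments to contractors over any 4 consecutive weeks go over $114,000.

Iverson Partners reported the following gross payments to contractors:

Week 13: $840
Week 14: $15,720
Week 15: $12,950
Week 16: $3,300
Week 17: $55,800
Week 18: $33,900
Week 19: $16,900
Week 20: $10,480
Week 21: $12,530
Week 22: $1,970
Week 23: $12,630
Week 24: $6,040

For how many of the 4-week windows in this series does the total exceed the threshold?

Week 13–Week 16: $840 + $15,720 + $12,950 + $3,300 = $32,810 (under)
Week 14–Week 17: $15,720 + $12,950 + $3,300 + $55,800 = $87,770 (under)
Week 15–Week 18: $12,950 + $3,300 + $55,800 + $33,900 = $105,950 (under)
Week 16–Week 19: $3,300 + $55,800 + $33,900 + $16,900 = $109,900 (under)
Week 17–Week 20: $55,800 + $33,900 + $16,900 + $10,480 = $117,080 (over)
Week 18–Week 21: $33,900 + $16,900 + $10,480 + $12,530 = $73,810 (under)
Week 19–Week 22: $16,900 + $10,480 + $12,530 + $1,970 = $41,880 (under)
Week 20–Week 23: $10,480 + $12,530 + $1,970 + $12,630 = $37,610 (under)
Week 21–Week 24: $12,530 + $1,970 + $12,630 + $6,040 = $33,170 (under)
1 window exceeds the threshold.

1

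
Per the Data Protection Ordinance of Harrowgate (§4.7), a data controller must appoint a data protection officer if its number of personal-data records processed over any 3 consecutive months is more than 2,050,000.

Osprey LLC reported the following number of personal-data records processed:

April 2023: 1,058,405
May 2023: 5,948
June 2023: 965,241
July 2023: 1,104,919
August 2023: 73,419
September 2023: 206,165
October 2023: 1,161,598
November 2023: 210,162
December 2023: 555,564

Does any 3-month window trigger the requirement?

Yes

April 2023–June 2023: 1,058,405 + 5,948 + 965,241 = 2,029,594 (under)
May 2023–July 2023: 5,948 + 965,241 + 1,104,919 = 2,076,108 (over)
June 2023–August 2023: 965,241 + 1,104,919 + 73,419 = 2,143,579 (over)
July 2023–September 2023: 1,104,919 + 73,419 + 206,165 = 1,384,503 (under)
August 2023–October 2023: 73,419 + 206,165 + 1,161,598 = 1,441,182 (under)
September 2023–November 2023: 206,165 + 1,161,598 + 210,162 = 1,577,925 (under)
October 2023–December 2023: 1,161,598 + 210,162 + 555,564 = 1,927,324 (under)
At least one window exceeds 2,050,000.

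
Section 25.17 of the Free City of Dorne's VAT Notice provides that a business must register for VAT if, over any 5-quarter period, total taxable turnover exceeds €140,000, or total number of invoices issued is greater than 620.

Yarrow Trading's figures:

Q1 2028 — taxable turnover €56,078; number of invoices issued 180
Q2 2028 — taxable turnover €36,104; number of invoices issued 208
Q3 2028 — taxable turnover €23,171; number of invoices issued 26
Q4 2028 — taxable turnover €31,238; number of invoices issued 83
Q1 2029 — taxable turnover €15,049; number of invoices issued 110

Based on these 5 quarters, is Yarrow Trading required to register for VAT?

Yes

Total taxable turnover: €56,078 + €36,104 + €23,171 + €31,238 + €15,049 = €161,640 (> €140,000).
Total number of invoices issued: 180 + 208 + 26 + 83 + 110 = 607 (≤ 620).
The test is 'or': at least one threshold is exceeded.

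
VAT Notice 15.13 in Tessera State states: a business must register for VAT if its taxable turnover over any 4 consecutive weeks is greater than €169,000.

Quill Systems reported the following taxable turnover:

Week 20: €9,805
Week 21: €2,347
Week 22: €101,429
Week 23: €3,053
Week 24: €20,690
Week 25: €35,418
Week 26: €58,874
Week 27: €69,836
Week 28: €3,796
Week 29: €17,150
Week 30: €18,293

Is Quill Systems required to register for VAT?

Week 20–Week 23: €9,805 + €2,347 + €101,429 + €3,053 = €116,634 (under)
Week 21–Week 24: €2,347 + €101,429 + €3,053 + €20,690 = €127,519 (under)
Week 22–Week 25: €101,429 + €3,053 + €20,690 + €35,418 = €160,590 (under)
Week 23–Week 26: €3,053 + €20,690 + €35,418 + €58,874 = €118,035 (under)
Week 24–Week 27: €20,690 + €35,418 + €58,874 + €69,836 = €184,818 (over)
Week 25–Week 28: €35,418 + €58,874 + €69,836 + €3,796 = €167,924 (under)
Week 26–Week 29: €58,874 + €69,836 + €3,796 + €17,150 = €149,656 (under)
Week 27–Week 30: €69,836 + €3,796 + €17,150 + €18,293 = €109,075 (under)
At least one window exceeds €169,000.

Yes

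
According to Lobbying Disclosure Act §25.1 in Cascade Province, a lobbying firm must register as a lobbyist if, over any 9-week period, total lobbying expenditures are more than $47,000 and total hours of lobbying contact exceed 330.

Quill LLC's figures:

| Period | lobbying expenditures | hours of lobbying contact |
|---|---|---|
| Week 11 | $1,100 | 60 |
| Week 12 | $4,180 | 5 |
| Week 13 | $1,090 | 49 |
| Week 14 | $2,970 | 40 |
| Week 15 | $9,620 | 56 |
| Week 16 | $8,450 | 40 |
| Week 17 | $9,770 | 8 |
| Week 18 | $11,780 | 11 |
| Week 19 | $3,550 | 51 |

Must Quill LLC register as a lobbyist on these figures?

Total lobbying expenditures: $1,100 + $4,180 + $1,090 + $2,970 + $9,620 + $8,450 + $9,770 + $11,780 + $3,550 = $52,510 (> $47,000).
Total hours of lobbying contact: 60 + 5 + 49 + 40 + 56 + 40 + 8 + 11 + 51 = 320 (≤ 330).
The test is 'and': the rule requires both, and at least one is not exceeded.

No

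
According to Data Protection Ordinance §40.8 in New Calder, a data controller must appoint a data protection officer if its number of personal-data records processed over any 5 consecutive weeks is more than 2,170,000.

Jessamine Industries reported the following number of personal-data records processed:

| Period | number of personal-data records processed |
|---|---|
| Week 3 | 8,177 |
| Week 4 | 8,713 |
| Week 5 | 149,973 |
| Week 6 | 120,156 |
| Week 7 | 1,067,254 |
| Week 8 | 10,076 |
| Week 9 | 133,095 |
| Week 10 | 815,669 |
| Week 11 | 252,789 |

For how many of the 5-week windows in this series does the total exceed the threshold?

1

Week 3–Week 7: 8,177 + 8,713 + 149,973 + 120,156 + 1,067,254 = 1,354,273 (under)
Week 4–Week 8: 8,713 + 149,973 + 120,156 + 1,067,254 + 10,076 = 1,356,172 (under)
Week 5–Week 9: 149,973 + 120,156 + 1,067,254 + 10,076 + 133,095 = 1,480,554 (under)
Week 6–Week 10: 120,156 + 1,067,254 + 10,076 + 133,095 + 815,669 = 2,146,250 (under)
Week 7–Week 11: 1,067,254 + 10,076 + 133,095 + 815,669 + 252,789 = 2,278,883 (over)
1 window exceeds the threshold.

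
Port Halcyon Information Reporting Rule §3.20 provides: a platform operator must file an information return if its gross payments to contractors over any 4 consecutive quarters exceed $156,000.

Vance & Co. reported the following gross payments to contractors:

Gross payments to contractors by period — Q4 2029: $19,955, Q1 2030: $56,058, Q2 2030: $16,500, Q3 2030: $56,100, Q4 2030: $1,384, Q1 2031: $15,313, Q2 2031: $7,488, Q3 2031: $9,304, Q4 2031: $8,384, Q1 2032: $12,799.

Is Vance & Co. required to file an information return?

Q4 2029–Q3 2030: $19,955 + $56,058 + $16,500 + $56,100 = $148,613 (under)
Q1 2030–Q4 2030: $56,058 + $16,500 + $56,100 + $1,384 = $130,042 (under)
Q2 2030–Q1 2031: $16,500 + $56,100 + $1,384 + $15,313 = $89,297 (under)
Q3 2030–Q2 2031: $56,100 + $1,384 + $15,313 + $7,488 = $80,285 (under)
Q4 2030–Q3 2031: $1,384 + $15,313 + $7,488 + $9,304 = $33,489 (under)
Q1 2031–Q4 2031: $15,313 + $7,488 + $9,304 + $8,384 = $40,489 (under)
Q2 2031–Q1 2032: $7,488 + $9,304 + $8,384 + $12,799 = $37,975 (under)
No window exceeds $156,000.

No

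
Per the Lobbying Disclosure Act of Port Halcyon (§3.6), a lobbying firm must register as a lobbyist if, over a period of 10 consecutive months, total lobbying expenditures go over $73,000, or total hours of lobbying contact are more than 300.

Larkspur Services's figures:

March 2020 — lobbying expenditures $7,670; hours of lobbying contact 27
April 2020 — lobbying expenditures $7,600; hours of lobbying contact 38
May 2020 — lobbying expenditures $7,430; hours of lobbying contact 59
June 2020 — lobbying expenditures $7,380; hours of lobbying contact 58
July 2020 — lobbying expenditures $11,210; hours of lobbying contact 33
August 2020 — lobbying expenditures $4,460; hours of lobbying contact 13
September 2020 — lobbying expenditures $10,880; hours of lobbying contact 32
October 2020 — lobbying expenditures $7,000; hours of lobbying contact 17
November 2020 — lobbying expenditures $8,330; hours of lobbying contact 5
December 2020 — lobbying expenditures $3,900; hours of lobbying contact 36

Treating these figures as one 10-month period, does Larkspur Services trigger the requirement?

Yes

Total lobbying expenditures: $7,670 + $7,600 + $7,430 + $7,380 + $11,210 + $4,460 + $10,880 + $7,000 + $8,330 + $3,900 = $75,860 (> $73,000).
Total hours of lobbying contact: 27 + 38 + 59 + 58 + 33 + 13 + 32 + 17 + 5 + 36 = 318 (> 300).
The test is 'or': at least one threshold is exceeded.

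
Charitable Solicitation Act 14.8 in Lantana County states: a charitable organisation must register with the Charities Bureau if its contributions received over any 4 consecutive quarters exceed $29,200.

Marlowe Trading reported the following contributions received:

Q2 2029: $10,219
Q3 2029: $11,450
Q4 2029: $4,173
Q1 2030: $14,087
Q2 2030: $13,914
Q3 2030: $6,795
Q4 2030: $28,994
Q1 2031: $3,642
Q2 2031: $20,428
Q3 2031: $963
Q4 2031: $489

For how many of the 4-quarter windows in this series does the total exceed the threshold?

7

Q2 2029–Q1 2030: $10,219 + $11,450 + $4,173 + $14,087 = $39,929 (over)
Q3 2029–Q2 2030: $11,450 + $4,173 + $14,087 + $13,914 = $43,624 (over)
Q4 2029–Q3 2030: $4,173 + $14,087 + $13,914 + $6,795 = $38,969 (over)
Q1 2030–Q4 2030: $14,087 + $13,914 + $6,795 + $28,994 = $63,790 (over)
Q2 2030–Q1 2031: $13,914 + $6,795 + $28,994 + $3,642 = $53,345 (over)
Q3 2030–Q2 2031: $6,795 + $28,994 + $3,642 + $20,428 = $59,859 (over)
Q4 2030–Q3 2031: $28,994 + $3,642 + $20,428 + $963 = $54,027 (over)
Q1 2031–Q4 2031: $3,642 + $20,428 + $963 + $489 = $25,522 (under)
7 windows exceed the threshold.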